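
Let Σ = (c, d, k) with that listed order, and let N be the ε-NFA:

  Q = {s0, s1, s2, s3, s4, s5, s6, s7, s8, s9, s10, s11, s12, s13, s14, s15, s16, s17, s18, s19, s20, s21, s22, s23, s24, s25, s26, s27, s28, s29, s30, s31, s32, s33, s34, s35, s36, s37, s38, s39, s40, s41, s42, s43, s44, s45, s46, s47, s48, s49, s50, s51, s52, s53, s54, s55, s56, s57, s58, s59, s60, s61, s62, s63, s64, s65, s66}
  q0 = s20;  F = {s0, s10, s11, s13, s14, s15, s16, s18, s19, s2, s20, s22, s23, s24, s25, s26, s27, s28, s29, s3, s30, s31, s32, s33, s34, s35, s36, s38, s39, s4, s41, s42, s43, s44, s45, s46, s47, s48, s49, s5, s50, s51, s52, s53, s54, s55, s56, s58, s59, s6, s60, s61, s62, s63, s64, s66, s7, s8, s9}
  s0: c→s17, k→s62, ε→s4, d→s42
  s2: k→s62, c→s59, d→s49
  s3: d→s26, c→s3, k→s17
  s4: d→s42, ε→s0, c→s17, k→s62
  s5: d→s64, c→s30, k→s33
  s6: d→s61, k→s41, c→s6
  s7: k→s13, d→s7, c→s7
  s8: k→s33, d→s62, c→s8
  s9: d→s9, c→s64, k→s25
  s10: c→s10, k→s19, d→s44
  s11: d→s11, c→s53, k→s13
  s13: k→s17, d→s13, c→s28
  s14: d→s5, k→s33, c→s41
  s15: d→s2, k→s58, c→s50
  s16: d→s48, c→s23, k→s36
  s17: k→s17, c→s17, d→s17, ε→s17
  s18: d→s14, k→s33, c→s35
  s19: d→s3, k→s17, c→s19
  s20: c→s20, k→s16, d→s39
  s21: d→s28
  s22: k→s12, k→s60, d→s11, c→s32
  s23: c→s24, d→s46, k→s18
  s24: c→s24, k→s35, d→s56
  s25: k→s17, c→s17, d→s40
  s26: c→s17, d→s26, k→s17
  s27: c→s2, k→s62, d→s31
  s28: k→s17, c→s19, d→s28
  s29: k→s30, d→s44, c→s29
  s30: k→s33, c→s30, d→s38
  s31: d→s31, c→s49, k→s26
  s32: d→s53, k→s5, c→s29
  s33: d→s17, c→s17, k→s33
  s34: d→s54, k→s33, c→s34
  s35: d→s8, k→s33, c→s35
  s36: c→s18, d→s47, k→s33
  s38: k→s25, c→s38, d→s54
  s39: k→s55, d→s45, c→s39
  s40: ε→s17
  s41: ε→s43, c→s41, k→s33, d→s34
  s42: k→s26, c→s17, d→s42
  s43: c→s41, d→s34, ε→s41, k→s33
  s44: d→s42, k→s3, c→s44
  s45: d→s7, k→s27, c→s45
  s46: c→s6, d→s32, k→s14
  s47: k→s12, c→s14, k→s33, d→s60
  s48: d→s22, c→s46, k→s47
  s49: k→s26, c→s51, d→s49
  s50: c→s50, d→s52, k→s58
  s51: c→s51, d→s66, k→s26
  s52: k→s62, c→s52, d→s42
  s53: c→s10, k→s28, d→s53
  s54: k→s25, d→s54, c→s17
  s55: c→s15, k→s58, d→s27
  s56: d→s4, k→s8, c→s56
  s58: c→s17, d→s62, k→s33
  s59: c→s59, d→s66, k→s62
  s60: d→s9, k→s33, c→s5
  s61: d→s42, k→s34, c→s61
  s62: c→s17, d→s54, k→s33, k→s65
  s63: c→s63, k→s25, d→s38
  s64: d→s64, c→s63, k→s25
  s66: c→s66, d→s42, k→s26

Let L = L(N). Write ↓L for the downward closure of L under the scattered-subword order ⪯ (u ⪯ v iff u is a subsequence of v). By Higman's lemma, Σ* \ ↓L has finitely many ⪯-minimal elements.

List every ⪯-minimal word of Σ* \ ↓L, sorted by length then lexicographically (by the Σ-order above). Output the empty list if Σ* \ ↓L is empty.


|Q|=67, |F|=59, |δ|=190 (6 ε).
min D↑ (58 st, q0=0, F={23}): 0:c→0,d→1,k→2 1:c→1,d→3,k→4 2:c→5,d→6,k→7 3:c→3,d→8,k→9 4:c→10,d→9,k→11 5:c→12,d→13,k→14 6:c→13,d→15,k→16 7:c→14,d→16,k→17 8:c→8,d→8,k→18 9:c→19,d→20,k→21 10:c→22,d→19,k→11 11:c→23,d→21,k→17 12:c→12,d→24,k→25 13:c→26,d→27,k→28 14:c→25,d→28,k→17 15:c→27,d→29,k→30 16:c→28,d→30,k→17 17:c→23,d→23,k→17 18:c→31,d→18,k→23 19:c→32,d→33,k→21 20:c→33,d→20,k→34 21:c→23,d→35,k→17 22:c→22,d→36,k→11 23:c→23,d→23,k→23 24:c→24,d→37,k→38 25:c→25,d→38,k→17 26:c→26,d→39,k→40 27:c→41,d→42,k→43 28:c→40,d→43,k→17 29:c→42,d→29,k→18 30:c→43,d→44,k→17 31:c→45,d→31,k→23 32:c→32,d→46,k→21 33:c→47,d→33,k→34 34:c→23,d→34,k→23 35:c→23,d→35,k→48 36:c→36,d→49,k→21 37:c→23,d→49,k→21 38:c→38,d→21,k→17 39:c→39,d→49,k→50 40:c→40,d→50,k→17 41:c→41,d→51,k→52 42:c→53,d→42,k→31 43:c→52,d→54,k→17 44:c→54,d→44,k→48 45:c→45,d→55,k→23 46:c→46,d→49,k→34 47:c→47,d→46,k→34 48:c→23,d→23,k→23 49:c→23,d→49,k→34 50:c→50,d→35,k→17 51:c→51,d→49,k→55 52:c→52,d→56,k→17 53:c→53,d→51,k→45 54:c→57,d→54,k→48 55:c→55,d→34,k→23 56:c→56,d→35,k→48 57:c→57,d→56,k→48 [Hopcroft].
'dkkc': run [63, 56, 39, 10, 1] end={s17} — reject; 4/4 deletions ∈↓L.
'kkkc': |S_i|=[63, 59, 30, 6, 1] end={s17} — reject; 4/4 del acc.
'kkkd': run [63, 59, 30, 6, 2] end={s17,s40} rej; 4/4 del acc.
'dddkk': |S_i|=[63, 56, 42, 23, 8, 1] end={s17} — reject; 5/5 single-dels accept.
'kccddc': N↓-sim [63, 59, 46, 34, 20, 11, 1] end={s17} ∉↓L; 6/6 single-dels accept.
5 obstructions.

A = [dkkc, kkkc, kkkd, dddkk, kccddc].


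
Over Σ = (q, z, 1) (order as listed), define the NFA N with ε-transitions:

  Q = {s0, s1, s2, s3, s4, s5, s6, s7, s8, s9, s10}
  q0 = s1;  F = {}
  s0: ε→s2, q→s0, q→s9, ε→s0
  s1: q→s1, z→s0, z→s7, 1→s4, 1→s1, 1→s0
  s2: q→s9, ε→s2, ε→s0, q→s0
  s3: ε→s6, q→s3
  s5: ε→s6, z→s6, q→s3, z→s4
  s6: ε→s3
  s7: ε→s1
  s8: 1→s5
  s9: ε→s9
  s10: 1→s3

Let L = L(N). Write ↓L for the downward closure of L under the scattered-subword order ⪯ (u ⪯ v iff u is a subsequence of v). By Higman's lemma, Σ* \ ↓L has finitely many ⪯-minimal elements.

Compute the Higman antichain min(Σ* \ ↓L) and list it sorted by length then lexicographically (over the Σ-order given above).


A = [ε].

|Q|=11, |F|=0, |δ|=25 (9 ε).
min D↑ (1 st, q0=0, F={0}): 0:q→0,z→0,1→0 [Hopcroft].
ε ∈ L(D↑) — L = ∅.


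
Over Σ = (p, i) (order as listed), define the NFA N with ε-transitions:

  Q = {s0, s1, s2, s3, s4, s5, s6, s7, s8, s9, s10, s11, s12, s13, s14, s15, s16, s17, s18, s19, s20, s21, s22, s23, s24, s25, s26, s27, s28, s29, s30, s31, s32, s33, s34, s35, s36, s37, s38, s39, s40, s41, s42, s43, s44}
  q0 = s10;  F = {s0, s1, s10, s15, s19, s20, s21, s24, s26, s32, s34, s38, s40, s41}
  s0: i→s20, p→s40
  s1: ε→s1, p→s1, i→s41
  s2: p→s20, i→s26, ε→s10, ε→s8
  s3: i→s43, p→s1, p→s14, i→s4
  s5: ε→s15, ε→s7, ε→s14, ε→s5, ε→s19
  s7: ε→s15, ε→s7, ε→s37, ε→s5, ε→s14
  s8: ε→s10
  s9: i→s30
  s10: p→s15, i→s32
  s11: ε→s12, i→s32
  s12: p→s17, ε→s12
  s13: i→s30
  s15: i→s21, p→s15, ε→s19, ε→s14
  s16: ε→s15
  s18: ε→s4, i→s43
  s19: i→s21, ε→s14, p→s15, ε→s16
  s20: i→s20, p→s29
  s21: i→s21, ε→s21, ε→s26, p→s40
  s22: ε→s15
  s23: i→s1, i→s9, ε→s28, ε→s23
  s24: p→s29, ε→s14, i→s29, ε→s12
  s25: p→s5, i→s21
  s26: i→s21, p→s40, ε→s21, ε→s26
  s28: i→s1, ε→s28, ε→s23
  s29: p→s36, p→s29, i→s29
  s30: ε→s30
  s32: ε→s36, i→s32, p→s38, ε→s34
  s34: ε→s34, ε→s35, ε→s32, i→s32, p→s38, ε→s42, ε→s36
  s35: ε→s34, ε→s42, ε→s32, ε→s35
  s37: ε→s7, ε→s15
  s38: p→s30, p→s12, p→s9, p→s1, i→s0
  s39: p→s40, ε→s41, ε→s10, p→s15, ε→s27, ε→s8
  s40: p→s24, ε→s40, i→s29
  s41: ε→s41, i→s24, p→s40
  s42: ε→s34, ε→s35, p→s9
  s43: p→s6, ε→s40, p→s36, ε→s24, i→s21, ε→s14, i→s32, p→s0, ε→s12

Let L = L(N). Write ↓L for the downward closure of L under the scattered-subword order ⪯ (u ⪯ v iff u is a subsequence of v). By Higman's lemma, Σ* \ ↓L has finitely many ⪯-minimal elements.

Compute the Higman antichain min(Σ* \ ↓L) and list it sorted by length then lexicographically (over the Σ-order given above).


A = [pipi, pippp, ipiip, ippiii].

|Q|=45, |F|=14, |δ|=117 (59 ε).
min D↑ (12 st, q0=0, F={9}): 0:p→1,i→2 1:p→1,i→3 2:p→4,i→2 3:p→5,i→3 4:p→6,i→7 5:p→8,i→9 6:p→6,i→10 7:p→5,i→11 8:p→9,i→9 9:p→9,i→9 10:p→5,i→8 11:p→9,i→11 [Hopcroft].
'pipi': run [24, 19, 13, 7, 2] end={s29,s36} — reject; 4/4 deletions ∈↓L.
'pippp': N↓-sim [24, 19, 13, 7, 6, 3] end={s17,s29,s36} ∉↓L; 5/5 single-dels accept.
'ipiip': N↓-sim [24, 20, 14, 11, 7, 3] end={s17,s29,s36} ∉↓L; 5/5 del acc.
'ippiii': N↓-sim [24, 20, 14, 11, 9, 6, 2] end={s29,s36} rej; 6/6 deletions ∈↓L.
4 obstructions.


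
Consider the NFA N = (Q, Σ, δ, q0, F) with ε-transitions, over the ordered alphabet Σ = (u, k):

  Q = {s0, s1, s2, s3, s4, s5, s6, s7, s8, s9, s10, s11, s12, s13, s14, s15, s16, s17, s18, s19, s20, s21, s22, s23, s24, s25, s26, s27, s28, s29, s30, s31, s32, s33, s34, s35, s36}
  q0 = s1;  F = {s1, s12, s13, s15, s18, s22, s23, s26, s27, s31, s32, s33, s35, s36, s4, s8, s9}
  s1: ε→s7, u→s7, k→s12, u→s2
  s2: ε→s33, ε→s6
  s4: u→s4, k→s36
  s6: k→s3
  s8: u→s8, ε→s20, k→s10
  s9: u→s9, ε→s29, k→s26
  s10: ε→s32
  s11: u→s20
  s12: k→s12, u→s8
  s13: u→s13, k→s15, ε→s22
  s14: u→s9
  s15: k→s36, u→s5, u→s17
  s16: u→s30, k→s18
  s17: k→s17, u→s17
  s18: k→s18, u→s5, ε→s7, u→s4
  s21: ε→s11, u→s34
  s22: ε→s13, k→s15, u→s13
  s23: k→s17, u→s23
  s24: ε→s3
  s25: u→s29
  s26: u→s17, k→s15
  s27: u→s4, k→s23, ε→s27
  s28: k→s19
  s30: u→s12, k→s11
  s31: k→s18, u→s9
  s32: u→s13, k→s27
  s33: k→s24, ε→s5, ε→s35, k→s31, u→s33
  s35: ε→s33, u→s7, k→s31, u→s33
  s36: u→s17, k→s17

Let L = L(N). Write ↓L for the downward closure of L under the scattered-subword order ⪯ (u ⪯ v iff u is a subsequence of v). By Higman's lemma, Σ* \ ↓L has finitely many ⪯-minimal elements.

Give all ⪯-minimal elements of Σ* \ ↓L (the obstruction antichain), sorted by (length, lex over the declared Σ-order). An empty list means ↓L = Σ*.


|Q|=37, |F|=17, |δ|=66 (15 ε).
min D↑ (16 st, q0=0, F={12}): 0:u→1,k→2 1:u→1,k→3 2:u→4,k→2 3:u→5,k→6 4:u→4,k→7 5:u→5,k→8 6:u→9,k→6 7:u→10,k→11 8:u→12,k→13 9:u→9,k→14 10:u→10,k→13 11:u→9,k→15 12:u→12,k→12 13:u→12,k→14 14:u→12,k→12 15:u→15,k→12 [Hopcroft].
'ukuku': |S_i|=[27, 25, 19, 11, 5, 2] end={s17,s5} ∉↓L; 5/5 del acc.
'ukkukk': run [27, 25, 19, 10, 5, 2, 1] end={s17} ∉↓L; 6/6 single-dels accept.
'kukkkk': |S_i|=[27, 22, 16, 12, 7, 3, 1] end={s17} rej; 6/6 single-dels accept.
3 minimals (antichain).

Antichain: [ukuku, ukkukk, kukkkk].


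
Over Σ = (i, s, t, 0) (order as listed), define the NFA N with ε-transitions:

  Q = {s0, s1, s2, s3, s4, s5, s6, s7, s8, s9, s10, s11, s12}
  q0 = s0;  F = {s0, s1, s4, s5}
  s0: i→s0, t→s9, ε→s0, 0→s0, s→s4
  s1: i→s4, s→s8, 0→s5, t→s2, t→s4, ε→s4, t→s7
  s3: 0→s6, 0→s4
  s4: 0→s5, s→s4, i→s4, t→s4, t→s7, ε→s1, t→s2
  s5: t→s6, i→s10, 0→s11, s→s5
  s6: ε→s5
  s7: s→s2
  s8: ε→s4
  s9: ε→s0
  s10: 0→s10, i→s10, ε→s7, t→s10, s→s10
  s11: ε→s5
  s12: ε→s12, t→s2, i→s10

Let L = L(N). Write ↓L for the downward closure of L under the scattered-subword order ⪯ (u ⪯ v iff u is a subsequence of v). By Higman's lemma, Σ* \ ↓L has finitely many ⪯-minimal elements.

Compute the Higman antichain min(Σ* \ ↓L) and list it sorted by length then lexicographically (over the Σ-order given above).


A = [s0i].

|Q|=13, |F|=4, |δ|=38 (9 ε).
min D↑ (4 st, q0=0, F={3}): 0:i→0,s→1,t→0,0→0 1:i→1,s→1,t→1,0→2 2:i→3,s→2,t→2,0→2 3:i→3,s→3,t→3,0→3.
's0i': run [11, 9, 6, 3] end={s10,s2,s7} ∉↓L; 3/3 single-dels accept.
1 minimals (antichain).


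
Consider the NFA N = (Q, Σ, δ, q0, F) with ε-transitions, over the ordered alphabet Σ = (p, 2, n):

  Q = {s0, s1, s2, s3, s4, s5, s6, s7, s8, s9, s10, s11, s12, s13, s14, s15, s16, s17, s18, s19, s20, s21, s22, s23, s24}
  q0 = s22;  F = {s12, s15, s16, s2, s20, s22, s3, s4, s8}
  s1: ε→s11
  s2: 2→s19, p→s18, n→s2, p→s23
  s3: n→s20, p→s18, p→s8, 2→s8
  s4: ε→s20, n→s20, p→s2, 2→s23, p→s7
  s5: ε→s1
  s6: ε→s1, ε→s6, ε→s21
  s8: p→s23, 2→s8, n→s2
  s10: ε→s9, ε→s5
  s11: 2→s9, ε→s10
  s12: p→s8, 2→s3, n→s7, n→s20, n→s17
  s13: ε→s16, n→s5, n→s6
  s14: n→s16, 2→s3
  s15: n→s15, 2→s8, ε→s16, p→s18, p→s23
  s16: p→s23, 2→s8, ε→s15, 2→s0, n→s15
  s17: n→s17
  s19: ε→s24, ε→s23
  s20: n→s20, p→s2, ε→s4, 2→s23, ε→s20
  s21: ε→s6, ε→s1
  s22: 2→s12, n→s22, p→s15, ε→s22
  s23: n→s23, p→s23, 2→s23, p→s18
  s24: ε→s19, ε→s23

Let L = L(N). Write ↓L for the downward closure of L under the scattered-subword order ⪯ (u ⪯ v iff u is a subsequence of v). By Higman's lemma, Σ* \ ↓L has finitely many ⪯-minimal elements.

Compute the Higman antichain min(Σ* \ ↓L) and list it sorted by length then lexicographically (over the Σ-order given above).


|Q|=25, |F|=9, |δ|=65 (21 ε).
min D↑ (8 st, q0=0, F={3}): 0:p→1,2→2,n→0 1:p→3,2→4,n→1 2:p→4,2→5,n→6 3:p→3,2→3,n→3 4:p→3,2→4,n→7 5:p→4,2→4,n→6 6:p→7,2→3,n→6 7:p→3,2→3,n→7 [Hopcroft].
'pp': N↓-sim [16, 10, 2] end={s18,s23} rej; 2/2 deletions ∈↓L.
'2n2': N↓-sim [16, 13, 9, 4] end={s18,s19,s23,s24} rej; 3/3 single-dels accept.
'222p': |S_i|=[16, 13, 10, 6, 2] end={s18,s23} rej; 4/4 deletions ∈↓L.
3 words, ⪯-incomp.

A = [pp, 2n2, 222p].


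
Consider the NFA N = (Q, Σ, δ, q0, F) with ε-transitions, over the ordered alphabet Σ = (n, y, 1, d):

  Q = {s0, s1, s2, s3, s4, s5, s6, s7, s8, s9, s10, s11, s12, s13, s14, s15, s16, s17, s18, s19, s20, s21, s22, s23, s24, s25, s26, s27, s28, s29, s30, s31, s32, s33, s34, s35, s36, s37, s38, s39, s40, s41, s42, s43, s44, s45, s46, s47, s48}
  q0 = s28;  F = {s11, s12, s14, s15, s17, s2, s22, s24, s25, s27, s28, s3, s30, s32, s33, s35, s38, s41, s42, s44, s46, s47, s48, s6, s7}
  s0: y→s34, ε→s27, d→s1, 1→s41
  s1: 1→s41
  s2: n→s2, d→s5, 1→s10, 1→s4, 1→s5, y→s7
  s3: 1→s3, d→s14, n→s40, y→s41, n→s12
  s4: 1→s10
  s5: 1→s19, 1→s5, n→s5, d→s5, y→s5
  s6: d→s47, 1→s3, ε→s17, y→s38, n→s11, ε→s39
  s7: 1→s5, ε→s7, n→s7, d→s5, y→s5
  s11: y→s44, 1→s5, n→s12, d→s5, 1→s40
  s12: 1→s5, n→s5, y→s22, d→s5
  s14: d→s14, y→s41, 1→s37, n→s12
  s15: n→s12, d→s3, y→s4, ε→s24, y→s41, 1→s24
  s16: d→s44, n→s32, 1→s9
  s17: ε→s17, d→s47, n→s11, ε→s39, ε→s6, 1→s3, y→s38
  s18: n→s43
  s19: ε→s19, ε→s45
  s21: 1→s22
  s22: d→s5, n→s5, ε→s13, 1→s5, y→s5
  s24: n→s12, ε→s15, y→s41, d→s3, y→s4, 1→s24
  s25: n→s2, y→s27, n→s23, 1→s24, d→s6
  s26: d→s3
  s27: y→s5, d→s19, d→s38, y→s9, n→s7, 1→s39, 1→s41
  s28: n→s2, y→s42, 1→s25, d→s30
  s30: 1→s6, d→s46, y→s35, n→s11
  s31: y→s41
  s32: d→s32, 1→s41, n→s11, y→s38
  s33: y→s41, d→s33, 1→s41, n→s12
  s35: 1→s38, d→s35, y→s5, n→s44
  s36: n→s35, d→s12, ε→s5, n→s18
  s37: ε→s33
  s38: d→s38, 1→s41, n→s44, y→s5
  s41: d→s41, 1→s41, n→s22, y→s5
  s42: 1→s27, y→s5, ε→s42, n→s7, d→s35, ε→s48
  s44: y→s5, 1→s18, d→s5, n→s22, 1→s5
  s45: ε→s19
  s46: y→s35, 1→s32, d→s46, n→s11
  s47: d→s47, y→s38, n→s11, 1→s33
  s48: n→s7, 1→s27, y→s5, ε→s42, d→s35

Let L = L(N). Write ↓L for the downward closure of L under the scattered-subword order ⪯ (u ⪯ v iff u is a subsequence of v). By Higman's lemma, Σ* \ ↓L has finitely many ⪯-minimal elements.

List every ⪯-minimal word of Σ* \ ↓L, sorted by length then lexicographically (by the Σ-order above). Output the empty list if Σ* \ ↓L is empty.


|Q|=49, |F|=25, |δ|=149 (18 ε).
min D↑ (23 st, q0=0, F={6}): 0:n→1,y→2,1→3,d→4 1:n→1,y→5,1→6,d→6 2:n→5,y→6,1→7,d→8 3:n→1,y→7,1→9,d→10 4:n→11,y→8,1→10,d→12 5:n→5,y→6,1→6,d→6 6:n→6,y→6,1→6,d→6 7:n→5,y→6,1→13,d→14 8:n→15,y→6,1→14,d→8 9:n→16,y→13,1→9,d→17 10:n→11,y→14,1→17,d→18 11:n→16,y→15,1→6,d→6 12:n→11,y→8,1→19,d→12 13:n→20,y→6,1→13,d→13 14:n→15,y→6,1→13,d→14 15:n→20,y→6,1→6,d→6 16:n→6,y→20,1→6,d→6 17:n→16,y→13,1→17,d→21 18:n→11,y→14,1→22,d→18 19:n→11,y→14,1→13,d→19 20:n→6,y→6,1→6,d→6 21:n→16,y→13,1→22,d→21 22:n→16,y→13,1→13,d→22 (ε-aug+det+¬).
'n1': |S_i|=[38, 16, 8] end={s10,s18,s19,s4,s40,s43,s45,s5} — reject; 2/2 single-dels accept.
'nd': |S_i|=[38, 16, 3] end={s19,s45,s5} ∉↓L; 2/2 single-dels accept.
'yy': |S_i|=[38, 19, 4] end={s19,s45,s5,s9} — reject; 2/2 single-dels accept.
'11nn': run [38, 32, 19, 8, 3] end={s19,s45,s5} rej; 4/4 del acc.
'dnnn': run [38, 25, 11, 7, 3] end={s19,s45,s5} — reject; 4/4 single-dels accept.
'dd11y': N↓-sim [38, 25, 20, 16, 9, 3] end={s19,s45,s5} — reject; 5/5 del acc.
6 obstructions.

Antichain: [n1, nd, yy, 11nn, dnnn, dd11y].


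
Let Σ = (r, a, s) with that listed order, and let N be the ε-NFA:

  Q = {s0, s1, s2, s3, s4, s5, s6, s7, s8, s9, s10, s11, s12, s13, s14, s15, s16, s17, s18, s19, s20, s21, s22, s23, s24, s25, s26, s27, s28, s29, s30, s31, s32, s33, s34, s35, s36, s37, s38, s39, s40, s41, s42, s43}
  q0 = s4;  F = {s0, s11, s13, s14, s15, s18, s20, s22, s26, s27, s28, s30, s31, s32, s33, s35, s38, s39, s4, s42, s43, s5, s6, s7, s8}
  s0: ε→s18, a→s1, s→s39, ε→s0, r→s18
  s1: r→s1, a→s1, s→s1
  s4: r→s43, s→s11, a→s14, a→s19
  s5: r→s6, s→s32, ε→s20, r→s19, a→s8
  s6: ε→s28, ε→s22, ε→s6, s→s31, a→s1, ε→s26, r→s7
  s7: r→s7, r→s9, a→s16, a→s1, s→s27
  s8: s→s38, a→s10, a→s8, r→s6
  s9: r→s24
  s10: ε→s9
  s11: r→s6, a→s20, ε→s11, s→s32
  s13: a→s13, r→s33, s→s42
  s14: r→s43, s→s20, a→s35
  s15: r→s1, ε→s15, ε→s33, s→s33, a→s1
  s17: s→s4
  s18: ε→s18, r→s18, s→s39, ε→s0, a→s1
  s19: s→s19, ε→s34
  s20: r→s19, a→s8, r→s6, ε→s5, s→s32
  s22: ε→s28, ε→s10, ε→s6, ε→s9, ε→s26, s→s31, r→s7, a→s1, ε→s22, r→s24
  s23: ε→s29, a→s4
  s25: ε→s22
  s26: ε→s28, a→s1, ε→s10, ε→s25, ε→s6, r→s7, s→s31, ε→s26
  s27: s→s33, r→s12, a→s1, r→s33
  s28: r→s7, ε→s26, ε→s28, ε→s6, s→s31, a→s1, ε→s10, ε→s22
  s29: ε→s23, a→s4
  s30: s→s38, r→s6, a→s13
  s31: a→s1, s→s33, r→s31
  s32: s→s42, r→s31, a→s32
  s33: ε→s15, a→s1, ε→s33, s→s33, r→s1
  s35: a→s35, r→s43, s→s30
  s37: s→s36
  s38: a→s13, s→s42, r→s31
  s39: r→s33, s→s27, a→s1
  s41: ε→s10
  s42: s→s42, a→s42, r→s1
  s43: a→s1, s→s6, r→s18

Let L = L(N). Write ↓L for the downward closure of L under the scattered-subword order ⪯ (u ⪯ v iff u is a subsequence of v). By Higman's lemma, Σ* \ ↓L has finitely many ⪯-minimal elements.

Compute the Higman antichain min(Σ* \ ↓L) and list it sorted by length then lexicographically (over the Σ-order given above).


min(Σ*\↓L) = [ra, sssr, rrsrr, aasarr, aasasr].

|Q|=44, |F|=25, |δ|=129 (37 ε).
min D↑ (20 st, q0=0, F={5}): 0:r→1,a→2,s→3 1:r→4,a→5,s→6 2:r→1,a→7,s→8 3:r→6,a→8,s→9 4:r→4,a→5,s→10 5:r→5,a→5,s→5 6:r→11,a→5,s→12 7:r→1,a→7,s→13 8:r→6,a→14,s→9 9:r→12,a→9,s→15 10:r→16,a→5,s→17 11:r→11,a→5,s→17 12:r→12,a→5,s→16 13:r→6,a→18,s→19 14:r→6,a→14,s→19 15:r→5,a→15,s→15 16:r→5,a→5,s→16 17:r→16,a→5,s→16 18:r→16,a→18,s→15 19:r→12,a→18,s→15 [Hopcroft].
'ra': N↓-sim [34, 22, 2] end={s1,s16} — reject; 2/2 single-dels accept.
'sssr': run [34, 28, 12, 6, 1] end={s1} ∉↓L; 4/4 deletions ∈↓L.
'rrsrr': N↓-sim [34, 22, 13, 6, 4, 1] end={s1} — reject; 5/5 deletions ∈↓L.
'aasarr': N↓-sim [34, 32, 27, 21, 6, 3, 1] end={s1} ∉↓L; 6/6 del acc.
'aasasr': |S_i|=[34, 32, 27, 21, 6, 4, 1] end={s1} rej; 6/6 del acc.
5 minimals (antichain).


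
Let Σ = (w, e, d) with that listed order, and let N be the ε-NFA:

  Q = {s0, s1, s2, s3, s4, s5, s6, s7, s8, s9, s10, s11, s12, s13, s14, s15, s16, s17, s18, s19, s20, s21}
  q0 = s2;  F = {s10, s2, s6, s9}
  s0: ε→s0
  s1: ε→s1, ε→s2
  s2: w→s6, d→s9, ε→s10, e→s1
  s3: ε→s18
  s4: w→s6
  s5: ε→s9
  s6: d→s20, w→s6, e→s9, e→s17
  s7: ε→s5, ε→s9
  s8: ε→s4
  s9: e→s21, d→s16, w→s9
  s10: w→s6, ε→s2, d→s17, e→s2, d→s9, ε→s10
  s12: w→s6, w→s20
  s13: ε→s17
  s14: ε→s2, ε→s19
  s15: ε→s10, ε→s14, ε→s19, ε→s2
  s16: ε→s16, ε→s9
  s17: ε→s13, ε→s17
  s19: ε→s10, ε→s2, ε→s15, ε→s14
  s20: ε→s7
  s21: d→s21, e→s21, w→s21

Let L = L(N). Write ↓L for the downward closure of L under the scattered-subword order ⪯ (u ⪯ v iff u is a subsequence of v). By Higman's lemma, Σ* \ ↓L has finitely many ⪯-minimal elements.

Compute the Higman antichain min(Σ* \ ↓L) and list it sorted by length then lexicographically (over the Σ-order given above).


min(Σ*\↓L) = [de, wee].

|Q|=22, |F|=4, |δ|=47 (27 ε).
min D↑ (4 st, q0=0, F={3}): 0:w→1,e→0,d→2 1:w→1,e→2,d→2 2:w→2,e→3,d→2 3:w→3,e→3,d→3 [Hopcroft].
'de': |S_i|=[12, 8, 1] end={s21} ∉↓L; 2/2 single-dels accept.
'wee': N↓-sim [12, 9, 5, 1] end={s21} — reject; 3/3 del acc.
2 minimals (antichain).


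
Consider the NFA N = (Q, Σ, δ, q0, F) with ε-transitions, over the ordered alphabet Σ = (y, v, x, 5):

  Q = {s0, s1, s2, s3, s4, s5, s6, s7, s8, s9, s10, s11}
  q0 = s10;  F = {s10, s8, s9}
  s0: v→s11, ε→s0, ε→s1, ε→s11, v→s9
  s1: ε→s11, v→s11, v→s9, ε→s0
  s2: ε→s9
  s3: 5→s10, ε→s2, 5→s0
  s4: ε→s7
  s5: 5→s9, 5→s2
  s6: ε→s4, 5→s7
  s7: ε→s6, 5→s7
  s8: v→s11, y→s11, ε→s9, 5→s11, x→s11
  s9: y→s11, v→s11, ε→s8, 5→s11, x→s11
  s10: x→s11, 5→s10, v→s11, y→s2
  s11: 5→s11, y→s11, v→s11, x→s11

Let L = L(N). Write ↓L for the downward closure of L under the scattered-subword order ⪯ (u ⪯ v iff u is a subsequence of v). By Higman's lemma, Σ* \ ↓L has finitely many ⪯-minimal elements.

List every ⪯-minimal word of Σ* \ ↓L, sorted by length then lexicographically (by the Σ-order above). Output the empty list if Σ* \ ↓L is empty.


|Q|=12, |F|=3, |δ|=38 (12 ε).
min D↑ (3 st, q0=0, F={2}): 0:y→1,v→2,x→2,5→0 1:y→2,v→2,x→2,5→2 2:y→2,v→2,x→2,5→2.
'v': run [5, 1] end={s11} ∉↓L; 1/1 del acc.
'x': N↓-sim [5, 1] end={s11} — reject; 1/1 single-dels accept.
'yy': N↓-sim [5, 4, 1] end={s11} — reject; 2/2 single-dels accept.
'y5': |S_i|=[5, 4, 1] end={s11} ∉↓L; 2/2 del acc.
4 minimals (antichain).

Antichain: [v, x, yy, y5].


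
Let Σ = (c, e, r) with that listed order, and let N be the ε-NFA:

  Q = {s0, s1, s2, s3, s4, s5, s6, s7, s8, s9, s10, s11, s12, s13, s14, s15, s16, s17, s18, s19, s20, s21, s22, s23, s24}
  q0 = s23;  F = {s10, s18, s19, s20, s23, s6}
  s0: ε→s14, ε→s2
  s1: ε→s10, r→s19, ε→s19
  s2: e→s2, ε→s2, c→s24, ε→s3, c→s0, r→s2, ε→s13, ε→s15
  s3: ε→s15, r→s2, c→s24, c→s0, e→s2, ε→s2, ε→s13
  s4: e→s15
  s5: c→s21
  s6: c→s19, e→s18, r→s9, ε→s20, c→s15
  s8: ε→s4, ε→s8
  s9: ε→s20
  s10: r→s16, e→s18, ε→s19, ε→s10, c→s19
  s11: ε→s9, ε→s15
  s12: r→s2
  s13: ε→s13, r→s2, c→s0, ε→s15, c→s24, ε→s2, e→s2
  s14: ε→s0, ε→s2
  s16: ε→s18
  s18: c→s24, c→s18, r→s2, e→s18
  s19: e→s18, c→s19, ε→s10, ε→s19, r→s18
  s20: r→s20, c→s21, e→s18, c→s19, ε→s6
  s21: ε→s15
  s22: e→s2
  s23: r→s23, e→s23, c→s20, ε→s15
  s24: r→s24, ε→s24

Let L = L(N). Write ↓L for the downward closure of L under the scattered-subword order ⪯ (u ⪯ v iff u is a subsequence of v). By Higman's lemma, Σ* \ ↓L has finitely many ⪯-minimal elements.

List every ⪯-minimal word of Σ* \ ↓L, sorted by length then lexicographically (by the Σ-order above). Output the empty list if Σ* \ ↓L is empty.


|Q|=25, |F|=6, |δ|=70 (31 ε).
min D↑ (5 st, q0=0, F={4}): 0:c→1,e→0,r→0 1:c→2,e→3,r→1 2:c→2,e→3,r→3 3:c→3,e→3,r→4 4:c→4,e→4,r→4.
'cer': |S_i|=[16, 15, 8, 7] end={s0,s13,s14,s15,s2,s24,s3} rej; 3/3 single-dels accept.
'ccrr': N↓-sim [16, 15, 12, 9, 7] end={s0,s13,s14,s15,s2,s24,s3} rej; 4/4 del acc.
2 minimals (antichain).

Antichain: [cer, ccrr].


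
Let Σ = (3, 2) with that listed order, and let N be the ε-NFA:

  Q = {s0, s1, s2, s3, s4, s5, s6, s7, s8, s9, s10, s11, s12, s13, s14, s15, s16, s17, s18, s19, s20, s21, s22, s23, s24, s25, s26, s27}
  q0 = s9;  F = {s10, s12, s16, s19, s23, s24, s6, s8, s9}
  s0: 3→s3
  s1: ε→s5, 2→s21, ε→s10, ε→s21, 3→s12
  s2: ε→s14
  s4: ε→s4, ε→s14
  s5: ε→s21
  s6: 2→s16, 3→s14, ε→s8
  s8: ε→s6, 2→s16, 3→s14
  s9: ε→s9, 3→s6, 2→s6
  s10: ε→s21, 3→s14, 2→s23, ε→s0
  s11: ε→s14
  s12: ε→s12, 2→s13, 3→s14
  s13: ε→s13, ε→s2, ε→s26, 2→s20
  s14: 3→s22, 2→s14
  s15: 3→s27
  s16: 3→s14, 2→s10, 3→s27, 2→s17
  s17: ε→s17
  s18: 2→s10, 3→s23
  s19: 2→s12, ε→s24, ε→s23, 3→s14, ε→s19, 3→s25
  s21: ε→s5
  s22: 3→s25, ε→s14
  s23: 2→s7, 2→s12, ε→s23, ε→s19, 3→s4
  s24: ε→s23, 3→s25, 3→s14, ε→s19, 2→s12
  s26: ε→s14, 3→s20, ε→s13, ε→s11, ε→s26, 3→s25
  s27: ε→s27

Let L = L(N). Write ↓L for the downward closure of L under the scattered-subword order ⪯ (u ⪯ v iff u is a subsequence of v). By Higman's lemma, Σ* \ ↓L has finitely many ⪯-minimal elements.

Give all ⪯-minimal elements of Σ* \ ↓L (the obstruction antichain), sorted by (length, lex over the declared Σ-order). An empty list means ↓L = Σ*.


|Q|=28, |F|=9, |δ|=67 (32 ε).
min D↑ (7 st, q0=0, F={2}): 0:3→1,2→1 1:3→2,2→3 2:3→2,2→2 3:3→2,2→4 4:3→2,2→5 5:3→2,2→6 6:3→2,2→2 [Hopcroft].
'33': |S_i|=[25, 24, 7] end={s14,s20,s22,s25,s27,s3,s4} rej; 2/2 single-dels accept.
'23': run [25, 24, 7] end={s14,s20,s22,s25,s27,s3,s4} — reject; 2/2 deletions ∈↓L.
'322222': run [25, 24, 22, 20, 14, 10, 8] end={s11,s13,s14,s2,s20,s22,s25,s26} ∉↓L; 6/6 single-dels accept.
'222222': |S_i|=[25, 24, 22, 20, 14, 10, 8] end={s11,s13,s14,s2,s20,s22,s25,s26} ∉↓L; 6/6 single-dels accept.
4 minimals (antichain).

A = [33, 23, 322222, 222222].


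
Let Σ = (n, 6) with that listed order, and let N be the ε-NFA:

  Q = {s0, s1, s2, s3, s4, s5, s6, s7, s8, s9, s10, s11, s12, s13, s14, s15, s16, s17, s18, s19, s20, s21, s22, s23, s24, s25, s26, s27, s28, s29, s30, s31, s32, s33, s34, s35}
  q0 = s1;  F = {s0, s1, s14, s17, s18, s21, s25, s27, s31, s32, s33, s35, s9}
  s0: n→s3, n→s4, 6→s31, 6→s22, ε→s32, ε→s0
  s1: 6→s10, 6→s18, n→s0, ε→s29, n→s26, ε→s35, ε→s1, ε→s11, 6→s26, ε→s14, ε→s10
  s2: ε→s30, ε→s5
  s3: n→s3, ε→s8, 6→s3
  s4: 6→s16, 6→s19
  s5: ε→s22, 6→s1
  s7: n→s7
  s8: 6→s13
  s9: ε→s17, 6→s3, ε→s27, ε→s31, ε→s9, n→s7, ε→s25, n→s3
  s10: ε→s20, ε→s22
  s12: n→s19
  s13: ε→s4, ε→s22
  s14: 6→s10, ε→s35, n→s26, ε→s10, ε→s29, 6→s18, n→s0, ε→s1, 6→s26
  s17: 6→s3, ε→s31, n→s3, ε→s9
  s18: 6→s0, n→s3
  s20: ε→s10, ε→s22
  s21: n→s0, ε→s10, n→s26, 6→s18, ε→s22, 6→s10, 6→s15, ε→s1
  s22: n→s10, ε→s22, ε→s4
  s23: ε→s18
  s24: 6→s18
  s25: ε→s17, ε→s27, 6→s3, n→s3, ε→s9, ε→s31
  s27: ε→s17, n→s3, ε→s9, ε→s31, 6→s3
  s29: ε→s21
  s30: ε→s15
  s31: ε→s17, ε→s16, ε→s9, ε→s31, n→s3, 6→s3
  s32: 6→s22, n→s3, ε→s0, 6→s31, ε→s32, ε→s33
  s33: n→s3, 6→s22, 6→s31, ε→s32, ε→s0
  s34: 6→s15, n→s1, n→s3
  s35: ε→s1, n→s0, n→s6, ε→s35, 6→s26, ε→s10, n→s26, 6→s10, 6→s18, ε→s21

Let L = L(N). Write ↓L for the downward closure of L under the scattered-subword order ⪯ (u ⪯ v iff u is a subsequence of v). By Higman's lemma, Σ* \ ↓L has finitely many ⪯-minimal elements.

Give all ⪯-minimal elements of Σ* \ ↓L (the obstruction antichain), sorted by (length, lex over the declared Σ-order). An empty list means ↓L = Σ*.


|Q|=36, |F|=13, |δ|=114 (57 ε).
min D↑ (5 st, q0=0, F={3}): 0:n→1,6→2 1:n→3,6→4 2:n→3,6→1 3:n→3,6→3 4:n→3,6→3 [Hopcroft].
'nn': N↓-sim [28, 20, 10] end={s10,s13,s16,s19,s20,s22,s3,s4,s7,s8} ∉↓L; 2/2 single-dels accept.
'6n': run [28, 21, 10] end={s10,s13,s16,s19,s20,s22,s3,s4,s7,s8} — reject; 2/2 single-dels accept.
'n66': N↓-sim [28, 20, 15, 9] end={s10,s13,s16,s19,s20,s22,s3,s4,s8} ∉↓L; 3/3 single-dels accept.
'6666': run [28, 21, 18, 15, 9] end={s10,s13,s16,s19,s20,s22,s3,s4,s8} ∉↓L; 4/4 deletions ∈↓L.
4 words, ⪯-incomp.

Antichain: [nn, 6n, n66, 6666].


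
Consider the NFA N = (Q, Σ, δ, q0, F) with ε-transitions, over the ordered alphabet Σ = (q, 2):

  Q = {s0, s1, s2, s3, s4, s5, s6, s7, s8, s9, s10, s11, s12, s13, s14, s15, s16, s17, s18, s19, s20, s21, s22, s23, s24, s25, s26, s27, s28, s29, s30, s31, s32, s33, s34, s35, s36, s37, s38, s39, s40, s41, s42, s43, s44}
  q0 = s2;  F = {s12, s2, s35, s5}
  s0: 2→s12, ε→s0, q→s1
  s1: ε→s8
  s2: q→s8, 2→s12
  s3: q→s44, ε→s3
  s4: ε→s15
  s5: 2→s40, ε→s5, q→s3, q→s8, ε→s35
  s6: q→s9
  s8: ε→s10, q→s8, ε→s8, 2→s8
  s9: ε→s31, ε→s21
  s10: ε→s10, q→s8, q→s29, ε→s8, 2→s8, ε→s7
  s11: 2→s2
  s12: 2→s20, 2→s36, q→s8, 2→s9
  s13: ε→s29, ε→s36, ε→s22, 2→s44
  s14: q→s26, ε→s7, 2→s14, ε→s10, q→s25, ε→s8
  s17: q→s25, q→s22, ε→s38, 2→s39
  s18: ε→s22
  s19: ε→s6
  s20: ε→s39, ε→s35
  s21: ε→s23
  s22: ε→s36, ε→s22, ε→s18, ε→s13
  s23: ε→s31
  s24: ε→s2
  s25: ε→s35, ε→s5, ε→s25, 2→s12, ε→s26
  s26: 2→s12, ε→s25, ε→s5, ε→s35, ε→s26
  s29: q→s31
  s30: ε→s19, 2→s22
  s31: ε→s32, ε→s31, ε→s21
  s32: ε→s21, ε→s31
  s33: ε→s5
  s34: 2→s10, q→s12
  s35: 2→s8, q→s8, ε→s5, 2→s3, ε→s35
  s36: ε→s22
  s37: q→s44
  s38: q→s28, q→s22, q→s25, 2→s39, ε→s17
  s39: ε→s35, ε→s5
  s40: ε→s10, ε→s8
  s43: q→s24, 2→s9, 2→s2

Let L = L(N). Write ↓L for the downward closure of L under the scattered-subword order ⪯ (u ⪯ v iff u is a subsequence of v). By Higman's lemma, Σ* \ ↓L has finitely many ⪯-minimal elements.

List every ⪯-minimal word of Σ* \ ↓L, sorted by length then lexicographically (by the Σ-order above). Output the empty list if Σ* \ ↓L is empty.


|Q|=45, |F|=4, |δ|=97 (54 ε).
min D↑ (4 st, q0=0, F={1}): 0:q→1,2→2 1:q→1,2→1 2:q→1,2→3 3:q→1,2→1 (ε-aug+det+¬).
'q': |S_i|=[22, 10] end={s10,s21,s23,s29,s3,s31,s32,s44,s7,s8} ∉↓L; 1/1 deletions ∈↓L.
'222': |S_i|=[22, 21, 20, 11] end={s10,s21,s23,s29,s3,s31,s32,s40,s44,s7,s8} rej; 3/3 deletions ∈↓L.
2 minimals (antichain).

Antichain: [q, 222].


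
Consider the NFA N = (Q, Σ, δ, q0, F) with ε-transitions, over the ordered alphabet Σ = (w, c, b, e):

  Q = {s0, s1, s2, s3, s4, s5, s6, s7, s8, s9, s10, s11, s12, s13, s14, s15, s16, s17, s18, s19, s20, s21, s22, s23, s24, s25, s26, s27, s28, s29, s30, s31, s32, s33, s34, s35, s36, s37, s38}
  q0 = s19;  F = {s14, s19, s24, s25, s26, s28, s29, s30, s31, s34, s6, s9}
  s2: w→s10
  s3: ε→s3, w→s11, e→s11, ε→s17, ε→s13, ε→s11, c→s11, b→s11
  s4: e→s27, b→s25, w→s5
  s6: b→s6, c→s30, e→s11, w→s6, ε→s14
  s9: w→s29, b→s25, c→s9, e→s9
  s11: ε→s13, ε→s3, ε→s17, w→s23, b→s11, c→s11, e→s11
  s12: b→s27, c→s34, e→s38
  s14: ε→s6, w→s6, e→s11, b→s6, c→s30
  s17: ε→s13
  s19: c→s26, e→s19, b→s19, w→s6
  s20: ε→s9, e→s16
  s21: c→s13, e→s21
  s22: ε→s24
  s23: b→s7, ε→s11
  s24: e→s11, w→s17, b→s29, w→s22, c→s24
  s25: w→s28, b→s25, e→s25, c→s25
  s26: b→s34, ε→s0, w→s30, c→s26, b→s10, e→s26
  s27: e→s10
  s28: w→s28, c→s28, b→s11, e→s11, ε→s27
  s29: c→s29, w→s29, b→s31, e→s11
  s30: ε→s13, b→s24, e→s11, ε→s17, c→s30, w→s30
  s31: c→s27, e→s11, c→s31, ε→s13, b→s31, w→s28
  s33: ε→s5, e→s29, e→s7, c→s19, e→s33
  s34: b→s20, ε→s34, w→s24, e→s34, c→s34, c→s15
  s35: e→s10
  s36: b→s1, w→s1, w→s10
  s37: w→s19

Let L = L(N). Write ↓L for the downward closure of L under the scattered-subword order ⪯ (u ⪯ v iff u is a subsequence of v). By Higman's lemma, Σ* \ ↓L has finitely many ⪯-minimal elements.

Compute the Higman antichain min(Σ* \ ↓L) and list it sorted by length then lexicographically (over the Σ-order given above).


|Q|=39, |F|=12, |δ|=101 (20 ε).
min D↑ (12 st, q0=0, F={4}): 0:w→1,c→2,b→0,e→0 1:w→1,c→3,b→1,e→4 2:w→3,c→2,b→5,e→2 3:w→3,c→3,b→6,e→4 4:w→4,c→4,b→4,e→4 5:w→6,c→5,b→7,e→5 6:w→6,c→6,b→8,e→4 7:w→8,c→7,b→9,e→7 8:w→8,c→8,b→10,e→4 9:w→11,c→9,b→9,e→9 10:w→11,c→10,b→10,e→4 11:w→11,c→11,b→4,e→4.
'we': |S_i|=[25, 16, 7] end={s10,s11,s13,s17,s23,s3,s7} — reject; 2/2 deletions ∈↓L.
'cbbbwb': |S_i|=[25, 22, 19, 15, 11, 9, 6] end={s11,s13,s17,s23,s3,s7} — reject; 6/6 del acc.
2 words, ⪯-incomp.

min(Σ*\↓L) = [we, cbbbwb].


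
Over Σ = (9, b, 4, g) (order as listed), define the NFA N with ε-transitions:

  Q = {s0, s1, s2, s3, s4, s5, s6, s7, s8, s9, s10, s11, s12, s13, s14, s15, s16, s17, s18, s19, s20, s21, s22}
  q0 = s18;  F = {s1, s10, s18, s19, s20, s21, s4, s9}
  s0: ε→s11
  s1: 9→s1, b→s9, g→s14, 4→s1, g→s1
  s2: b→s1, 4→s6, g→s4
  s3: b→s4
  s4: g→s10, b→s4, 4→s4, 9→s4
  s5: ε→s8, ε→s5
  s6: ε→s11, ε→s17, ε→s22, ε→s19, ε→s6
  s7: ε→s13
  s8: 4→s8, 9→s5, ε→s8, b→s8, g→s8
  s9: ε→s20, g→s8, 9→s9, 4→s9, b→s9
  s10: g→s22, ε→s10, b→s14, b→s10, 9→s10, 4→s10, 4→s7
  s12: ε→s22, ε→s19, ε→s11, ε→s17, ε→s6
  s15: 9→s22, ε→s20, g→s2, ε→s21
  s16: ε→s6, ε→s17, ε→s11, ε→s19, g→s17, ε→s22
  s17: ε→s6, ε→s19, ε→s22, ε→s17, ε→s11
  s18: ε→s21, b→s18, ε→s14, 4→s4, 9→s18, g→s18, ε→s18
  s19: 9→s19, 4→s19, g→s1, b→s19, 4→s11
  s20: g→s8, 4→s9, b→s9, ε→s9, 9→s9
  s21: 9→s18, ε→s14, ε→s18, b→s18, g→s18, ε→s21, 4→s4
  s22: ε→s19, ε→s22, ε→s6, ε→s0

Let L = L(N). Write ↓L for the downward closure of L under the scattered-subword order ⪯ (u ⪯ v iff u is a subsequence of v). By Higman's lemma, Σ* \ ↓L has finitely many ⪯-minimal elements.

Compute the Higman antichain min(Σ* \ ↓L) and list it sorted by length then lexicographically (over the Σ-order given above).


A = [4gggbg].

|Q|=23, |F|=8, |δ|=87 (40 ε).
min D↑ (7 st, q0=0, F={6}): 0:9→0,b→0,4→1,g→0 1:9→1,b→1,4→1,g→2 2:9→2,b→2,4→2,g→3 3:9→3,b→3,4→3,g→4 4:9→4,b→5,4→4,g→4 5:9→5,b→5,4→5,g→6 6:9→6,b→6,4→6,g→6 (ε-aug+det+¬).
'4gggbg': run [18, 16, 15, 12, 6, 4, 2] end={s5,s8} — reject; 6/6 single-dels accept.
1 minimals (antichain).


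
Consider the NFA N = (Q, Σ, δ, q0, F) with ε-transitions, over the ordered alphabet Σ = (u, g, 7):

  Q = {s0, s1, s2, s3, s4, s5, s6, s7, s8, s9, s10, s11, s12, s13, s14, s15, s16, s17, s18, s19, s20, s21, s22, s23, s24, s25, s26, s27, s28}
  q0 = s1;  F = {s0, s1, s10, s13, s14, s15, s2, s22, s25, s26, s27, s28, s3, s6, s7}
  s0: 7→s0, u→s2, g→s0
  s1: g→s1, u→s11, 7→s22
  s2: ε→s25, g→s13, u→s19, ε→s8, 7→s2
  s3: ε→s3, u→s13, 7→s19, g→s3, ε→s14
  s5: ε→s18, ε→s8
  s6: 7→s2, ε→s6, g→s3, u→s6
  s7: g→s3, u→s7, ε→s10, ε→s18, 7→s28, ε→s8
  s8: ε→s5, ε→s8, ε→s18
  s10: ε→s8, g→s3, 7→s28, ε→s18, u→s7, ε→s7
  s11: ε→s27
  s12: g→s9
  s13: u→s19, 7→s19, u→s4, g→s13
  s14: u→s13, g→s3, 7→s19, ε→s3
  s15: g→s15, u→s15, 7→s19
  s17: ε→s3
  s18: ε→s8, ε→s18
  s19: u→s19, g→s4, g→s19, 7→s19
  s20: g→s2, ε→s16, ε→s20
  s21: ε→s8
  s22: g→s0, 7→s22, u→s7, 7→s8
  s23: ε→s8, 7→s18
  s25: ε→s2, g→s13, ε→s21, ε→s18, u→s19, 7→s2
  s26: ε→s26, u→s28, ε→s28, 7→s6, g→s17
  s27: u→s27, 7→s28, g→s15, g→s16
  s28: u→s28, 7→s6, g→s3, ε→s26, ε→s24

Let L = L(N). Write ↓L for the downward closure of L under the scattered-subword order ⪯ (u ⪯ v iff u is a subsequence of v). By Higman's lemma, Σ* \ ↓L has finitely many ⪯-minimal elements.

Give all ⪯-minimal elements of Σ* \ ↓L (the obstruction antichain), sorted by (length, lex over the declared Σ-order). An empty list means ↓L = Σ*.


A = [ug7, 7guu, u777u].

|Q|=29, |F|=15, |δ|=87 (32 ε).
min D↑ (12 st, q0=0, F={7}): 0:u→1,g→0,7→2 1:u→1,g→3,7→4 2:u→5,g→6,7→2 3:u→3,g→3,7→7 4:u→4,g→8,7→9 5:u→5,g→8,7→4 6:u→10,g→6,7→6 7:u→7,g→7,7→7 8:u→11,g→8,7→7 9:u→9,g→8,7→10 10:u→7,g→11,7→10 11:u→7,g→11,7→7 [Hopcroft].
'ug7': N↓-sim [25, 22, 8, 2] end={s19,s4} ∉↓L; 3/3 single-dels accept.
'7guu': |S_i|=[25, 20, 13, 9, 2] end={s19,s4} rej; 4/4 single-dels accept.
'u777u': run [25, 22, 16, 12, 9, 2] end={s19,s4} ∉↓L; 5/5 single-dels accept.
3 obstructions.


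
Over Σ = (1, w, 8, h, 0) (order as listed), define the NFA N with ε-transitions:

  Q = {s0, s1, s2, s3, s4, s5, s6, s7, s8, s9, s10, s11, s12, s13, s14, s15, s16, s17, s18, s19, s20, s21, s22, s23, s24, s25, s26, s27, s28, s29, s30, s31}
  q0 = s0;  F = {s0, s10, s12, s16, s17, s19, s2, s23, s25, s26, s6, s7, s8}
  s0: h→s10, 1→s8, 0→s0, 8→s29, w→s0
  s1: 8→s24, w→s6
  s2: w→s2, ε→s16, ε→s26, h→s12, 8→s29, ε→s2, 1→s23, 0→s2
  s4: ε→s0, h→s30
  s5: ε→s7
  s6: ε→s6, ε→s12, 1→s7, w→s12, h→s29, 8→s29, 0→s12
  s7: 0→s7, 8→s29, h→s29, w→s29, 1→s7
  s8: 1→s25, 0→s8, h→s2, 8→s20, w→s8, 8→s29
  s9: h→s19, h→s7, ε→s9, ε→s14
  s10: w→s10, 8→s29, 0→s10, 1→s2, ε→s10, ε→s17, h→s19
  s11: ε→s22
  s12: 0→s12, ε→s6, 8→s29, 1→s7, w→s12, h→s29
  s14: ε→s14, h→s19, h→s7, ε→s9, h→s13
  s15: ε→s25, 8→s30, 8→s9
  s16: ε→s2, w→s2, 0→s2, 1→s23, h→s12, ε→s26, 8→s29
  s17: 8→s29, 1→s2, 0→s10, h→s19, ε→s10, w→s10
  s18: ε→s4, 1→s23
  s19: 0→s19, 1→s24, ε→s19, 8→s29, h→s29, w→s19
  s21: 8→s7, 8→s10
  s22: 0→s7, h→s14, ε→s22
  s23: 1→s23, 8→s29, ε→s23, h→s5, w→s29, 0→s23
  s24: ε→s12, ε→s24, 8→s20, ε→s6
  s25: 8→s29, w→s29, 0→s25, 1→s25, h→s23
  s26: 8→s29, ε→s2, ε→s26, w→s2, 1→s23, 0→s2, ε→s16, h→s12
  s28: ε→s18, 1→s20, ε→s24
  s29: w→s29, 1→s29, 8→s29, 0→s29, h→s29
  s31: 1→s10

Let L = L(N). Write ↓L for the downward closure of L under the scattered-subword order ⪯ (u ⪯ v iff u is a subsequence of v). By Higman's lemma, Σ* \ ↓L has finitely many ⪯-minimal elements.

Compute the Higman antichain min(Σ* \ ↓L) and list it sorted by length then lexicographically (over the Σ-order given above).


Antichain: [8, 11w, hhh].

|Q|=32, |F|=13, |δ|=120 (31 ε).
min D↑ (10 st, q0=0, F={2}): 0:1→1,w→0,8→2,h→3,0→0 1:1→4,w→1,8→2,h→5,0→1 2:1→2,w→2,8→2,h→2,0→2 3:1→5,w→3,8→2,h→6,0→3 4:1→4,w→2,8→2,h→7,0→4 5:1→7,w→5,8→2,h→8,0→5 6:1→8,w→6,8→2,h→2,0→6 7:1→7,w→2,8→2,h→9,0→7 8:1→9,w→8,8→2,h→2,0→8 9:1→9,w→2,8→2,h→2,0→9 (ε-aug+det+¬).
'8': |S_i|=[17, 2] end={s20,s29} ∉↓L; 1/1 deletions ∈↓L.
'11w': |S_i|=[17, 13, 5, 1] end={s29} — reject; 3/3 deletions ∈↓L.
'hhh': run [17, 14, 8, 1] end={s29} rej; 3/3 deletions ∈↓L.
3 obstructions.
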